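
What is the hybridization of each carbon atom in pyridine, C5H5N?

Each carbon atom: 3 σ bonds, plus one π bond; 3 regions of electron density → sp2.

sp²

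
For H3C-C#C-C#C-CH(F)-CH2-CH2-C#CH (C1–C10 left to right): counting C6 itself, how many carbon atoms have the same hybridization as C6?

4

C6 is sp3 (only σ bonds).
C1: sp3 ✓
C2: sp
C3: sp
C4: sp
C5: sp
C6: sp3 ✓
C7: sp3 ✓
C8: sp3 ✓
C9: sp
C10: sp
4 carbons are sp3.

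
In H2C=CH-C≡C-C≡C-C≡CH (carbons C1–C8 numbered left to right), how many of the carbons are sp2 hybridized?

2

C1: sp2 ✓
C2: sp2 ✓
C3: sp
C4: sp
C5: sp
C6: sp
C7: sp
C8: sp
C1, C2 → 2 sp2 carbons.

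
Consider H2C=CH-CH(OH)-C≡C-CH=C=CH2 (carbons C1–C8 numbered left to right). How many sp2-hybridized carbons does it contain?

4

C1: sp2 ✓
C2: sp2 ✓
C3: sp3
C4: sp
C5: sp
C6: sp2 ✓
C7: sp
C8: sp2 ✓
C1, C2, C6, C8 → 4 sp2 carbons.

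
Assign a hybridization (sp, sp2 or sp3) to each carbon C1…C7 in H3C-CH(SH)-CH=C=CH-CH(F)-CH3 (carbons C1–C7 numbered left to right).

C1: 4 σ bonds; 4 regions of electron density → sp3.
C2: 4 σ bonds — 4 electron domains, sp3.
C3 — 3 σ bonds, plus one π bond. Steric number 3, so sp2.
C4 (2 σ bonds, plus two π bonds) has steric number 2: sp.
C5 — 3 σ bonds, plus one π bond. Steric number 3, so sp2.
C6 is sp3: 4 σ bonds, 4 electron-density regions.
C7 — 4 σ bonds. Steric number 4, so sp3.

C1 sp3, C2 sp3, C3 sp2, C4 sp, C5 sp2, C6 sp3, C7 sp3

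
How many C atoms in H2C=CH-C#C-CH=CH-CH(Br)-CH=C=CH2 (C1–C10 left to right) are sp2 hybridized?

6

C1: sp2 ✓
C2: sp2 ✓
C3: sp
C4: sp
C5: sp2 ✓
C6: sp2 ✓
C7: sp3
C8: sp2 ✓
C9: sp
C10: sp2 ✓
C1, C2, C5, C6, C8, C10 → 6 sp2 carbons.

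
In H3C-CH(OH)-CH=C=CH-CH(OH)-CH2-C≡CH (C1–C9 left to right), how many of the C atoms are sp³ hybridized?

C1: sp3 ✓
C2: sp3 ✓
C3: sp2
C4: sp
C5: sp2
C6: sp3 ✓
C7: sp3 ✓
C8: sp
C9: sp
C1, C2, C6, C7 → 4 sp3 carbons.

4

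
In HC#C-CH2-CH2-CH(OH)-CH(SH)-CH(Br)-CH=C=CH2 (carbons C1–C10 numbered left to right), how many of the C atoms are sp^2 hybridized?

2

C1: sp
C2: sp
C3: sp3
C4: sp3
C5: sp3
C6: sp3
C7: sp3
C8: sp2 ✓
C9: sp
C10: sp2 ✓
C8, C10 → 2 sp2 carbons.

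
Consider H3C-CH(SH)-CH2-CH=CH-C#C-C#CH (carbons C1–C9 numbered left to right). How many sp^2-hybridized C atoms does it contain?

2

C1: sp3
C2: sp3
C3: sp3
C4: sp2 ✓
C5: sp2 ✓
C6: sp
C7: sp
C8: sp
C9: sp
C4, C5 → 2 sp2 carbons.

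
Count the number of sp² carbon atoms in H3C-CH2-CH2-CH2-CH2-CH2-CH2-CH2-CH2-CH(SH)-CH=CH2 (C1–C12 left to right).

2

C1: sp3
C2: sp3
C3: sp3
C4: sp3
C5: sp3
C6: sp3
C7: sp3
C8: sp3
C9: sp3
C10: sp3
C11: sp2 ✓
C12: sp2 ✓
C11, C12 → 2 sp2 carbons.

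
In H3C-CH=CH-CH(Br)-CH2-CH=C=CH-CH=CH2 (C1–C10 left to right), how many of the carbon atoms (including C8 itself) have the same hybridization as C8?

C8 is sp2 (one π bond).
C1: sp3
C2: sp2 ✓
C3: sp2 ✓
C4: sp3
C5: sp3
C6: sp2 ✓
C7: sp
C8: sp2 ✓
C9: sp2 ✓
C10: sp2 ✓
6 carbons are sp2.

6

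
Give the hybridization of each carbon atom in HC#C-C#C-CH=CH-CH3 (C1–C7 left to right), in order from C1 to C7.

C1 carries 2 σ bonds, plus two π bonds, giving a steric number of 2, so it is sp.
C2 carries 2 σ bonds, plus two π bonds, giving a steric number of 2, so it is sp.
C3: 2 σ bonds, plus two π bonds; 2 regions of electron density → sp.
C4 has 2 σ bonds, plus two π bonds: steric number 2 → sp.
C5 is sp2: 3 σ bonds, plus one π bond, 3 electron-density regions.
C6 has 3 σ bonds, plus one π bond: steric number 3 → sp2.
C7 carries 4 σ bonds, giving a steric number of 4, so it is sp3.

C1 sp, C2 sp, C3 sp, C4 sp, C5 sp2, C6 sp2, C7 sp3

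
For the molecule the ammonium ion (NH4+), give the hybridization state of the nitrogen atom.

Four σ bonds, no lone pair → sp3, tetrahedral.

sp3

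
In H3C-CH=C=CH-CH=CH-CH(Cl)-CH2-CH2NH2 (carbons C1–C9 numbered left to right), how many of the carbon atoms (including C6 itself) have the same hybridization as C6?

C6 is sp2 (one π bond).
C1: sp3
C2: sp2 ✓
C3: sp
C4: sp2 ✓
C5: sp2 ✓
C6: sp2 ✓
C7: sp3
C8: sp3
C9: sp3
4 carbons are sp2.

4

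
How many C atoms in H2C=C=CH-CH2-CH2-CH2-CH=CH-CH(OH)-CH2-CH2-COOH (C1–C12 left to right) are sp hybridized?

1

C1: sp2
C2: sp ✓
C3: sp2
C4: sp3
C5: sp3
C6: sp3
C7: sp2
C8: sp2
C9: sp3
C10: sp3
C11: sp3
C12: sp2
C2 → 1 sp carbon.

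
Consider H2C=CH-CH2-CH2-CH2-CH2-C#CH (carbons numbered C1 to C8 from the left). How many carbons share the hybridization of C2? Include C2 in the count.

C2 is sp2 (one π bond).
C1: sp2 ✓
C2: sp2 ✓
C3: sp3
C4: sp3
C5: sp3
C6: sp3
C7: sp
C8: sp
2 carbons are sp2.

2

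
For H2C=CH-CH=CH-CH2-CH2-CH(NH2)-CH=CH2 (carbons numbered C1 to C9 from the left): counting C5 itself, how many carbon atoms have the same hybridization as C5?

3

C5 is sp3 (only σ bonds).
C1: sp2
C2: sp2
C3: sp2
C4: sp2
C5: sp3 ✓
C6: sp3 ✓
C7: sp3 ✓
C8: sp2
C9: sp2
3 carbons are sp3.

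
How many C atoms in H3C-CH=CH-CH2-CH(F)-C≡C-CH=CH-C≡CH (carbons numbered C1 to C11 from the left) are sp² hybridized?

4

C1: sp3
C2: sp2 ✓
C3: sp2 ✓
C4: sp3
C5: sp3
C6: sp
C7: sp
C8: sp2 ✓
C9: sp2 ✓
C10: sp
C11: sp
C2, C3, C8, C9 → 4 sp2 carbons.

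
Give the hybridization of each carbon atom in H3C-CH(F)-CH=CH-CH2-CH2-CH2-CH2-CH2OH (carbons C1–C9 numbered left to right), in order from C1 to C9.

C1 — 4 σ bonds. Steric number 4, so sp3.
C2: 4 σ bonds; 4 regions of electron density → sp3.
C3 (3 σ bonds, plus one π bond) has steric number 3: sp2.
C4: 3 σ bonds, plus one π bond — 3 electron domains, sp2.
C5 has 4 σ bonds: steric number 4 → sp3.
C6: 4 σ bonds — 4 electron domains, sp3.
C7 — 4 σ bonds. Steric number 4, so sp3.
C8 — 4 σ bonds. Steric number 4, so sp3.
C9 is sp3: 4 σ bonds, 4 electron-density regions.

C1 sp3, C2 sp3, C3 sp2, C4 sp2, C5 sp3, C6 sp3, C7 sp3, C8 sp3, C9 sp3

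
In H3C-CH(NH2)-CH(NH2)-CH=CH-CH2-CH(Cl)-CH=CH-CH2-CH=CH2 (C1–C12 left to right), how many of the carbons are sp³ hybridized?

6

C1: sp3 ✓
C2: sp3 ✓
C3: sp3 ✓
C4: sp2
C5: sp2
C6: sp3 ✓
C7: sp3 ✓
C8: sp2
C9: sp2
C10: sp3 ✓
C11: sp2
C12: sp2
C1, C2, C3, C6, C7, C10 → 6 sp3 carbons.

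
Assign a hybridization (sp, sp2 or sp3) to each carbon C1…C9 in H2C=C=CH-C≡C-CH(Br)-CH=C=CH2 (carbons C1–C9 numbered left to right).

C1 (3 σ bonds, plus one π bond) has steric number 3: sp2.
C2 carries 2 σ bonds, plus two π bonds, giving a steric number of 2, so it is sp.
C3 (3 σ bonds, plus one π bond) has steric number 3: sp2.
C4: 2 σ bonds, plus two π bonds; 2 regions of electron density → sp.
C5 is sp: 2 σ bonds, plus two π bonds, 2 electron-density regions.
C6 has 4 σ bonds: steric number 4 → sp3.
C7: 3 σ bonds, plus one π bond — 3 electron domains, sp2.
C8 — 2 σ bonds, plus two π bonds. Steric number 2, so sp.
C9: 3 σ bonds, plus one π bond — 3 electron domains, sp2.

C1 sp2, C2 sp, C3 sp2, C4 sp, C5 sp, C6 sp3, C7 sp2, C8 sp, C9 sp2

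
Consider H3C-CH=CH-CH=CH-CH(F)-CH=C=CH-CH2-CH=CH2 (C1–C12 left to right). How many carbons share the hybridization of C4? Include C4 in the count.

C4 is sp2 (one π bond).
C1: sp3
C2: sp2 ✓
C3: sp2 ✓
C4: sp2 ✓
C5: sp2 ✓
C6: sp3
C7: sp2 ✓
C8: sp
C9: sp2 ✓
C10: sp3
C11: sp2 ✓
C12: sp2 ✓
8 carbons are sp2.

8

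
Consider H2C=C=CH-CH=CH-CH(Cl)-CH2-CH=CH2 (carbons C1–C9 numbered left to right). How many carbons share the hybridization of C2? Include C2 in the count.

1

C2 is sp (two π bonds).
C1: sp2
C2: sp ✓
C3: sp2
C4: sp2
C5: sp2
C6: sp3
C7: sp3
C8: sp2
C9: sp2
1 carbon is sp.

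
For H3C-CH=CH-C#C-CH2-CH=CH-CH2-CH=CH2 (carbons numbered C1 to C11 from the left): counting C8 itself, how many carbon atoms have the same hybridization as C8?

C8 is sp2 (one π bond).
C1: sp3
C2: sp2 ✓
C3: sp2 ✓
C4: sp
C5: sp
C6: sp3
C7: sp2 ✓
C8: sp2 ✓
C9: sp3
C10: sp2 ✓
C11: sp2 ✓
6 carbons are sp2.

6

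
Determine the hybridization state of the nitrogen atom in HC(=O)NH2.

sp^2

Amide resonance delocalises the N lone pair; N is planar sp2.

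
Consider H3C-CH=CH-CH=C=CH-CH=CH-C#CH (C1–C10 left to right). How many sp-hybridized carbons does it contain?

3

C1: sp3
C2: sp2
C3: sp2
C4: sp2
C5: sp ✓
C6: sp2
C7: sp2
C8: sp2
C9: sp ✓
C10: sp ✓
C5, C9, C10 → 3 sp carbons.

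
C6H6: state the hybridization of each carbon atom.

sp2

Every ring carbon has three σ bonds and contributes one p electron to the aromatic π system.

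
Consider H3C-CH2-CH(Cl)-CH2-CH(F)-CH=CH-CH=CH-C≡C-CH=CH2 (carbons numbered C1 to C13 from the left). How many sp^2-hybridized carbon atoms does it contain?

C1: sp3
C2: sp3
C3: sp3
C4: sp3
C5: sp3
C6: sp2 ✓
C7: sp2 ✓
C8: sp2 ✓
C9: sp2 ✓
C10: sp
C11: sp
C12: sp2 ✓
C13: sp2 ✓
C6, C7, C8, C9, C12, C13 → 6 sp2 carbons.

6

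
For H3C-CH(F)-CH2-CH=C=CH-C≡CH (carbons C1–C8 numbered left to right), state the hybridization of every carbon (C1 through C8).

C1 sp3, C2 sp3, C3 sp3, C4 sp2, C5 sp, C6 sp2, C7 sp, C8 sp

C1 carries 4 σ bonds, giving a steric number of 4, so it is sp3.
C2 has 4 σ bonds: steric number 4 → sp3.
C3 (4 σ bonds) has steric number 4: sp3.
C4: 3 σ bonds, plus one π bond — 3 electron domains, sp2.
C5 — 2 σ bonds, plus two π bonds. Steric number 2, so sp.
C6: 3 σ bonds, plus one π bond — 3 electron domains, sp2.
C7 has 2 σ bonds, plus two π bonds: steric number 2 → sp.
C8 has 2 σ bonds, plus two π bonds: steric number 2 → sp.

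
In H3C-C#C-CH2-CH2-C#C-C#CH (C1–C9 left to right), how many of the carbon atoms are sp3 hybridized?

3

C1: sp3 ✓
C2: sp
C3: sp
C4: sp3 ✓
C5: sp3 ✓
C6: sp
C7: sp
C8: sp
C9: sp
C1, C4, C5 → 3 sp3 carbons.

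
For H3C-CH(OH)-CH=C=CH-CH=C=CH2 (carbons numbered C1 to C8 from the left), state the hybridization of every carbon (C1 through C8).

C1 sp3, C2 sp3, C3 sp2, C4 sp, C5 sp2, C6 sp2, C7 sp, C8 sp2

C1: 4 σ bonds; 4 regions of electron density → sp3.
C2 (4 σ bonds) has steric number 4: sp3.
C3 is sp2: 3 σ bonds, plus one π bond, 3 electron-density regions.
C4: 2 σ bonds, plus two π bonds — 2 electron domains, sp.
C5 is sp2: 3 σ bonds, plus one π bond, 3 electron-density regions.
C6: 3 σ bonds, plus one π bond — 3 electron domains, sp2.
C7 — 2 σ bonds, plus two π bonds. Steric number 2, so sp.
C8 — 3 σ bonds, plus one π bond. Steric number 3, so sp2.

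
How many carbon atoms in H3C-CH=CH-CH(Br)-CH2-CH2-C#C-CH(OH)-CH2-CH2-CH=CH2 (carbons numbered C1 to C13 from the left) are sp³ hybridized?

7

C1: sp3 ✓
C2: sp2
C3: sp2
C4: sp3 ✓
C5: sp3 ✓
C6: sp3 ✓
C7: sp
C8: sp
C9: sp3 ✓
C10: sp3 ✓
C11: sp3 ✓
C12: sp2
C13: sp2
C1, C4, C5, C6, C9, C10, C11 → 7 sp3 carbons.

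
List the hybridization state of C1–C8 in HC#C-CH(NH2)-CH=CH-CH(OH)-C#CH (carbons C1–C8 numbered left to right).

C1: 2 σ bonds, plus two π bonds; 2 regions of electron density → sp.
C2 — 2 σ bonds, plus two π bonds. Steric number 2, so sp.
C3 carries 4 σ bonds, giving a steric number of 4, so it is sp3.
C4 (3 σ bonds, plus one π bond) has steric number 3: sp2.
C5 (3 σ bonds, plus one π bond) has steric number 3: sp2.
C6 carries 4 σ bonds, giving a steric number of 4, so it is sp3.
C7: 2 σ bonds, plus two π bonds — 2 electron domains, sp.
C8 has 2 σ bonds, plus two π bonds: steric number 2 → sp.

C1 sp, C2 sp, C3 sp3, C4 sp2, C5 sp2, C6 sp3, C7 sp, C8 sp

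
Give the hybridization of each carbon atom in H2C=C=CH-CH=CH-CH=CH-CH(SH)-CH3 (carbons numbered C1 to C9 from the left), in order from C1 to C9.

C1 sp2, C2 sp, C3 sp2, C4 sp2, C5 sp2, C6 sp2, C7 sp2, C8 sp3, C9 sp3

C1: 3 σ bonds, plus one π bond; 3 regions of electron density → sp2.
C2 — 2 σ bonds, plus two π bonds. Steric number 2, so sp.
C3: 3 σ bonds, plus one π bond; 3 regions of electron density → sp2.
C4 — 3 σ bonds, plus one π bond. Steric number 3, so sp2.
C5 is sp2: 3 σ bonds, plus one π bond, 3 electron-density regions.
C6: 3 σ bonds, plus one π bond — 3 electron domains, sp2.
C7 (3 σ bonds, plus one π bond) has steric number 3: sp2.
C8 (4 σ bonds) has steric number 4: sp3.
C9 carries 4 σ bonds, giving a steric number of 4, so it is sp3.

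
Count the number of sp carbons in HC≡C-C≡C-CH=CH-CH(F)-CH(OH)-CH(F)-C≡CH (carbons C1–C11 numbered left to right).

C1: sp ✓
C2: sp ✓
C3: sp ✓
C4: sp ✓
C5: sp2
C6: sp2
C7: sp3
C8: sp3
C9: sp3
C10: sp ✓
C11: sp ✓
C1, C2, C3, C4, C10, C11 → 6 sp carbons.

6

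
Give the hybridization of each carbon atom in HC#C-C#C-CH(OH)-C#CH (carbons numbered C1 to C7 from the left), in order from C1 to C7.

C1: 2 σ bonds, plus two π bonds — 2 electron domains, sp.
C2 has 2 σ bonds, plus two π bonds: steric number 2 → sp.
C3 has 2 σ bonds, plus two π bonds: steric number 2 → sp.
C4: 2 σ bonds, plus two π bonds — 2 electron domains, sp.
C5 has 4 σ bonds: steric number 4 → sp3.
C6: 2 σ bonds, plus two π bonds; 2 regions of electron density → sp.
C7 — 2 σ bonds, plus two π bonds. Steric number 2, so sp.

C1 sp, C2 sp, C3 sp, C4 sp, C5 sp3, C6 sp, C7 sp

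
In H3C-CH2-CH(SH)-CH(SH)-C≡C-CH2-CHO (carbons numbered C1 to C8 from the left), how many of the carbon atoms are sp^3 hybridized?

C1: sp3 ✓
C2: sp3 ✓
C3: sp3 ✓
C4: sp3 ✓
C5: sp
C6: sp
C7: sp3 ✓
C8: sp2
C1, C2, C3, C4, C7 → 5 sp3 carbons.

5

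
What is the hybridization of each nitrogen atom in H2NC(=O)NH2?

sp²

Both N lone pairs are conjugated with the C=O; planar sp2.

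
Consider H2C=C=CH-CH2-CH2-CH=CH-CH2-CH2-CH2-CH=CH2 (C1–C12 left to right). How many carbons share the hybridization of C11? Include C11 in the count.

C11 is sp2 (one π bond).
C1: sp2 ✓
C2: sp
C3: sp2 ✓
C4: sp3
C5: sp3
C6: sp2 ✓
C7: sp2 ✓
C8: sp3
C9: sp3
C10: sp3
C11: sp2 ✓
C12: sp2 ✓
6 carbons are sp2.

6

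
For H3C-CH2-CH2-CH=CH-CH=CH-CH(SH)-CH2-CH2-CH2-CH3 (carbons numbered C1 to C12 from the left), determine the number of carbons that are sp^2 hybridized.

C1: sp3
C2: sp3
C3: sp3
C4: sp2 ✓
C5: sp2 ✓
C6: sp2 ✓
C7: sp2 ✓
C8: sp3
C9: sp3
C10: sp3
C11: sp3
C12: sp3
C4, C5, C6, C7 → 4 sp2 carbons.

4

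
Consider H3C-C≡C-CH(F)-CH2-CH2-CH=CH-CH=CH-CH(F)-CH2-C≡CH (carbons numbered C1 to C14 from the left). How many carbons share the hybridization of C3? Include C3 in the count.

4

C3 is sp (two π bonds).
C1: sp3
C2: sp ✓
C3: sp ✓
C4: sp3
C5: sp3
C6: sp3
C7: sp2
C8: sp2
C9: sp2
C10: sp2
C11: sp3
C12: sp3
C13: sp ✓
C14: sp ✓
4 carbons are sp.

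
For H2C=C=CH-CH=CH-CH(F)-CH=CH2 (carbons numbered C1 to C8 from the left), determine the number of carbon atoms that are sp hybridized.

1

C1: sp2
C2: sp ✓
C3: sp2
C4: sp2
C5: sp2
C6: sp3
C7: sp2
C8: sp2
C2 → 1 sp carbon.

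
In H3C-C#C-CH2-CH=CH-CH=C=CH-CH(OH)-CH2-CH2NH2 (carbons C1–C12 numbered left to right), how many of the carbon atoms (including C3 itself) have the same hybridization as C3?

3

C3 is sp (two π bonds).
C1: sp3
C2: sp ✓
C3: sp ✓
C4: sp3
C5: sp2
C6: sp2
C7: sp2
C8: sp ✓
C9: sp2
C10: sp3
C11: sp3
C12: sp3
3 carbons are sp.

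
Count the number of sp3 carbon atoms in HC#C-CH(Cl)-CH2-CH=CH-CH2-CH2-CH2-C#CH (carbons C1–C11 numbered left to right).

C1: sp
C2: sp
C3: sp3 ✓
C4: sp3 ✓
C5: sp2
C6: sp2
C7: sp3 ✓
C8: sp3 ✓
C9: sp3 ✓
C10: sp
C11: sp
C3, C4, C7, C8, C9 → 5 sp3 carbons.

5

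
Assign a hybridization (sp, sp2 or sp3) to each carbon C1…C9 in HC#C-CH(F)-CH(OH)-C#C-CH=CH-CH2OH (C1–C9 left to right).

C1 sp, C2 sp, C3 sp3, C4 sp3, C5 sp, C6 sp, C7 sp2, C8 sp2, C9 sp3

C1: 2 σ bonds, plus two π bonds; 2 regions of electron density → sp.
C2 carries 2 σ bonds, plus two π bonds, giving a steric number of 2, so it is sp.
C3 is sp3: 4 σ bonds, 4 electron-density regions.
C4 — 4 σ bonds. Steric number 4, so sp3.
C5: 2 σ bonds, plus two π bonds; 2 regions of electron density → sp.
C6 (2 σ bonds, plus two π bonds) has steric number 2: sp.
C7 carries 3 σ bonds, plus one π bond, giving a steric number of 3, so it is sp2.
C8 — 3 σ bonds, plus one π bond. Steric number 3, so sp2.
C9 carries 4 σ bonds, giving a steric number of 4, so it is sp3.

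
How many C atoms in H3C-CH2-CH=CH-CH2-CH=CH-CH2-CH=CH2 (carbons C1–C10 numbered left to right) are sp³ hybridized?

4

C1: sp3 ✓
C2: sp3 ✓
C3: sp2
C4: sp2
C5: sp3 ✓
C6: sp2
C7: sp2
C8: sp3 ✓
C9: sp2
C10: sp2
C1, C2, C5, C8 → 4 sp3 carbons.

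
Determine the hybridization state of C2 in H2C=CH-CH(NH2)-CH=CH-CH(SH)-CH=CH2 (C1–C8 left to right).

C2: 3 σ bonds, plus one π bond; 3 regions of electron density → sp2.

sp^2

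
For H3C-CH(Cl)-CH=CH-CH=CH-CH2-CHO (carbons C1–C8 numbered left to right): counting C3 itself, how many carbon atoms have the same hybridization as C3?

5

C3 is sp2 (one π bond).
C1: sp3
C2: sp3
C3: sp2 ✓
C4: sp2 ✓
C5: sp2 ✓
C6: sp2 ✓
C7: sp3
C8: sp2 ✓
5 carbons are sp2.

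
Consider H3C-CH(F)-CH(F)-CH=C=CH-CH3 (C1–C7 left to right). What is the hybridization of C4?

sp2

C4 carries 3 σ bonds, plus one π bond, giving a steric number of 3, so it is sp2.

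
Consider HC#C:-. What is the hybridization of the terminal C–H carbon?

The terminal C–H carbon has 2 σ bonds, plus two π bonds: steric number 2 → sp.

sp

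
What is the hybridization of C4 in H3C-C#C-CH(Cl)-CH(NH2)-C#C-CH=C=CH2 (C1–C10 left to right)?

sp3

C4: 4 σ bonds; 4 regions of electron density → sp3.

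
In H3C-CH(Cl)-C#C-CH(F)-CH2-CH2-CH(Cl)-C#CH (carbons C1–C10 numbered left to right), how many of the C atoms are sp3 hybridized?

6

C1: sp3 ✓
C2: sp3 ✓
C3: sp
C4: sp
C5: sp3 ✓
C6: sp3 ✓
C7: sp3 ✓
C8: sp3 ✓
C9: sp
C10: sp
C1, C2, C5, C6, C7, C8 → 6 sp3 carbons.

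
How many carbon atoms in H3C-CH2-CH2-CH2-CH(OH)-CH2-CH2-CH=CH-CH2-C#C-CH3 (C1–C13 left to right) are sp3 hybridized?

9

C1: sp3 ✓
C2: sp3 ✓
C3: sp3 ✓
C4: sp3 ✓
C5: sp3 ✓
C6: sp3 ✓
C7: sp3 ✓
C8: sp2
C9: sp2
C10: sp3 ✓
C11: sp
C12: sp
C13: sp3 ✓
C1, C2, C3, C4, C5, C6, C7, C10, C13 → 9 sp3 carbons.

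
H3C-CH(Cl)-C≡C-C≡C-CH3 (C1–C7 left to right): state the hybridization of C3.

sp

C3 carries 2 σ bonds, plus two π bonds, giving a steric number of 2, so it is sp.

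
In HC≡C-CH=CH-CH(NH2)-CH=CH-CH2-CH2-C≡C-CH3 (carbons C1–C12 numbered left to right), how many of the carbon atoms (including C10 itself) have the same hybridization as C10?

4

C10 is sp (two π bonds).
C1: sp ✓
C2: sp ✓
C3: sp2
C4: sp2
C5: sp3
C6: sp2
C7: sp2
C8: sp3
C9: sp3
C10: sp ✓
C11: sp ✓
C12: sp3
4 carbons are sp.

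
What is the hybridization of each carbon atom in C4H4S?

Each carbon atom has 3 σ bonds, plus one π bond: steric number 3 → sp2.

sp2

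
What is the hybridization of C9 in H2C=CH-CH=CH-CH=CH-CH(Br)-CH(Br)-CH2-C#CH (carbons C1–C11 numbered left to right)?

sp³

C9: 4 σ bonds; 4 regions of electron density → sp3.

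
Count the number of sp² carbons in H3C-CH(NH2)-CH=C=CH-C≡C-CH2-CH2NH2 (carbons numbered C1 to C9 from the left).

2

C1: sp3
C2: sp3
C3: sp2 ✓
C4: sp
C5: sp2 ✓
C6: sp
C7: sp
C8: sp3
C9: sp3
C3, C5 → 2 sp2 carbons.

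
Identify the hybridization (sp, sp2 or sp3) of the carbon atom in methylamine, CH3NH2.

The carbon atom has 4 σ bonds: steric number 4 → sp3.

sp3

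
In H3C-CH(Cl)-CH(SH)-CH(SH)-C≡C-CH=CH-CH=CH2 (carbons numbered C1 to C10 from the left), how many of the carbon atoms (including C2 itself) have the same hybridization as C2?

C2 is sp3 (only σ bonds).
C1: sp3 ✓
C2: sp3 ✓
C3: sp3 ✓
C4: sp3 ✓
C5: sp
C6: sp
C7: sp2
C8: sp2
C9: sp2
C10: sp2
4 carbons are sp3.

4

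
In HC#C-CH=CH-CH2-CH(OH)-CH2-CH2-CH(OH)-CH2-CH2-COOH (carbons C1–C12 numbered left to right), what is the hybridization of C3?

sp^2

C3: 3 σ bonds, plus one π bond — 3 electron domains, sp2.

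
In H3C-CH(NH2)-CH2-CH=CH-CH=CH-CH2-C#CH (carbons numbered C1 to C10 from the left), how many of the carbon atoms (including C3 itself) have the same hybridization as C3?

C3 is sp3 (only σ bonds).
C1: sp3 ✓
C2: sp3 ✓
C3: sp3 ✓
C4: sp2
C5: sp2
C6: sp2
C7: sp2
C8: sp3 ✓
C9: sp
C10: sp
4 carbons are sp3.

4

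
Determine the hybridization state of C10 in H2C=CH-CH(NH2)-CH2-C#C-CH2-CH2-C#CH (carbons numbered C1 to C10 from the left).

C10: 2 σ bonds, plus two π bonds; 2 regions of electron density → sp.

sp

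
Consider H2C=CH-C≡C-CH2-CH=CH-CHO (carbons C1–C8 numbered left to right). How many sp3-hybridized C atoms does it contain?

C1: sp2
C2: sp2
C3: sp
C4: sp
C5: sp3 ✓
C6: sp2
C7: sp2
C8: sp2
C5 → 1 sp3 carbon.

1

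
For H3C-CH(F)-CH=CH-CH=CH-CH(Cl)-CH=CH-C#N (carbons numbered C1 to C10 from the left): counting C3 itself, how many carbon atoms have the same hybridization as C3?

6

C3 is sp2 (one π bond).
C1: sp3
C2: sp3
C3: sp2 ✓
C4: sp2 ✓
C5: sp2 ✓
C6: sp2 ✓
C7: sp3
C8: sp2 ✓
C9: sp2 ✓
C10: sp
6 carbons are sp2.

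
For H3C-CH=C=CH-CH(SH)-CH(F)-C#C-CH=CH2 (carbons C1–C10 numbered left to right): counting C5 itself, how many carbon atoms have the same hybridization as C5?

3

C5 is sp3 (only σ bonds).
C1: sp3 ✓
C2: sp2
C3: sp
C4: sp2
C5: sp3 ✓
C6: sp3 ✓
C7: sp
C8: sp
C9: sp2
C10: sp2
3 carbons are sp3.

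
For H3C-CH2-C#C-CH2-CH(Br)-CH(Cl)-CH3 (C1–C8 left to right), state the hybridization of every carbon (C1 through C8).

C1: 4 σ bonds; 4 regions of electron density → sp3.
C2 is sp3: 4 σ bonds, 4 electron-density regions.
C3: 2 σ bonds, plus two π bonds — 2 electron domains, sp.
C4 is sp: 2 σ bonds, plus two π bonds, 2 electron-density regions.
C5 has 4 σ bonds: steric number 4 → sp3.
C6 has 4 σ bonds: steric number 4 → sp3.
C7 (4 σ bonds) has steric number 4: sp3.
C8 has 4 σ bonds: steric number 4 → sp3.

C1 sp3, C2 sp3, C3 sp, C4 sp, C5 sp3, C6 sp3, C7 sp3, C8 sp3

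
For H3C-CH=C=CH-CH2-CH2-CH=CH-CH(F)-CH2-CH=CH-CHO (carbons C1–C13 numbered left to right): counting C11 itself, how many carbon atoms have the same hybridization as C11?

C11 is sp2 (one π bond).
C1: sp3
C2: sp2 ✓
C3: sp
C4: sp2 ✓
C5: sp3
C6: sp3
C7: sp2 ✓
C8: sp2 ✓
C9: sp3
C10: sp3
C11: sp2 ✓
C12: sp2 ✓
C13: sp2 ✓
7 carbons are sp2.

7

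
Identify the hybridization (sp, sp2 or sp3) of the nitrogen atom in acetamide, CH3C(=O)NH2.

sp²

The nitrogen lone pair is delocalised into the carbonyl π system (amide resonance), so N is planar sp2 rather than the sp3 a naive steric count of 4 would suggest.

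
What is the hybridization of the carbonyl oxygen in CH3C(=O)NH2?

The carbonyl oxygen carries 1 σ bond and 2 lone pairs, plus one π bond, giving a steric number of 3, so it is sp2.

sp^2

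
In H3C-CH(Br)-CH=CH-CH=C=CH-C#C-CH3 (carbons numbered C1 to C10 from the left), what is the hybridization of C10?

C10 (4 σ bonds) has steric number 4: sp3.

sp3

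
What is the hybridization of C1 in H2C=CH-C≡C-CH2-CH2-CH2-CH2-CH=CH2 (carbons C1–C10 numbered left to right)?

sp2

C1 (3 σ bonds, plus one π bond) has steric number 3: sp2.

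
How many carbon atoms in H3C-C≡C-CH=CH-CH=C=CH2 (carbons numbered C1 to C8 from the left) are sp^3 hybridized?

C1: sp3 ✓
C2: sp
C3: sp
C4: sp2
C5: sp2
C6: sp2
C7: sp
C8: sp2
C1 → 1 sp3 carbon.

1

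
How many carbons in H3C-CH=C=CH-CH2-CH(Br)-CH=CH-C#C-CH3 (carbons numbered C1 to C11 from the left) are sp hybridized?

3

C1: sp3
C2: sp2
C3: sp ✓
C4: sp2
C5: sp3
C6: sp3
C7: sp2
C8: sp2
C9: sp ✓
C10: sp ✓
C11: sp3
C3, C9, C10 → 3 sp carbons.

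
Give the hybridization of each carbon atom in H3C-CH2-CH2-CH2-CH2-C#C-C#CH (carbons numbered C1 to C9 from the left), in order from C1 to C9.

C1 sp3, C2 sp3, C3 sp3, C4 sp3, C5 sp3, C6 sp, C7 sp, C8 sp, C9 sp

C1 carries 4 σ bonds, giving a steric number of 4, so it is sp3.
C2 carries 4 σ bonds, giving a steric number of 4, so it is sp3.
C3 is sp3: 4 σ bonds, 4 electron-density regions.
C4 is sp3: 4 σ bonds, 4 electron-density regions.
C5 has 4 σ bonds: steric number 4 → sp3.
C6 (2 σ bonds, plus two π bonds) has steric number 2: sp.
C7: 2 σ bonds, plus two π bonds; 2 regions of electron density → sp.
C8: 2 σ bonds, plus two π bonds; 2 regions of electron density → sp.
C9 has 2 σ bonds, plus two π bonds: steric number 2 → sp.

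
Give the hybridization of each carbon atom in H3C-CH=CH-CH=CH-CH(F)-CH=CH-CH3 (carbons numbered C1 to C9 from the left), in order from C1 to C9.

C1 sp3, C2 sp2, C3 sp2, C4 sp2, C5 sp2, C6 sp3, C7 sp2, C8 sp2, C9 sp3

C1 — 4 σ bonds. Steric number 4, so sp3.
C2 — 3 σ bonds, plus one π bond. Steric number 3, so sp2.
C3 — 3 σ bonds, plus one π bond. Steric number 3, so sp2.
C4 has 3 σ bonds, plus one π bond: steric number 3 → sp2.
C5 — 3 σ bonds, plus one π bond. Steric number 3, so sp2.
C6: 4 σ bonds — 4 electron domains, sp3.
C7 — 3 σ bonds, plus one π bond. Steric number 3, so sp2.
C8 — 3 σ bonds, plus one π bond. Steric number 3, so sp2.
C9 has 4 σ bonds: steric number 4 → sp3.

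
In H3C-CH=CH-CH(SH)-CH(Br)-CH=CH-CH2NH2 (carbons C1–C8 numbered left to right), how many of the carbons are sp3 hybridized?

C1: sp3 ✓
C2: sp2
C3: sp2
C4: sp3 ✓
C5: sp3 ✓
C6: sp2
C7: sp2
C8: sp3 ✓
C1, C4, C5, C8 → 4 sp3 carbons.

4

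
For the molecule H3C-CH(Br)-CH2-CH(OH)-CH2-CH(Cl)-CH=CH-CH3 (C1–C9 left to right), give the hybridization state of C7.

C7: 3 σ bonds, plus one π bond; 3 regions of electron density → sp2.

sp²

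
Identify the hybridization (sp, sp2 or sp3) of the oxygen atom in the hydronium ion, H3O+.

sp^3

Three σ bonds + one lone pair = steric number 4 → sp3.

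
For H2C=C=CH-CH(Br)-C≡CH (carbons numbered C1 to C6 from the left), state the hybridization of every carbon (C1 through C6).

C1: 3 σ bonds, plus one π bond; 3 regions of electron density → sp2.
C2: 2 σ bonds, plus two π bonds — 2 electron domains, sp.
C3 (3 σ bonds, plus one π bond) has steric number 3: sp2.
C4 (4 σ bonds) has steric number 4: sp3.
C5 is sp: 2 σ bonds, plus two π bonds, 2 electron-density regions.
C6: 2 σ bonds, plus two π bonds — 2 electron domains, sp.

C1 sp2, C2 sp, C3 sp2, C4 sp3, C5 sp, C6 sp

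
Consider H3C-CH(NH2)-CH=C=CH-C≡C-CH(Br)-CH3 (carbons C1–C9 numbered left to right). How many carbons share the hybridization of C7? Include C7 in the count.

C7 is sp (two π bonds).
C1: sp3
C2: sp3
C3: sp2
C4: sp ✓
C5: sp2
C6: sp ✓
C7: sp ✓
C8: sp3
C9: sp3
3 carbons are sp.

3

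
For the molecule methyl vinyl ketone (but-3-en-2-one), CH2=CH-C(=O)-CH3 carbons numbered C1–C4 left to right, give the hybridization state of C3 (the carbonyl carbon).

C3 (the carbonyl carbon) — 3 σ bonds, plus one π bond. Steric number 3, so sp2.

sp2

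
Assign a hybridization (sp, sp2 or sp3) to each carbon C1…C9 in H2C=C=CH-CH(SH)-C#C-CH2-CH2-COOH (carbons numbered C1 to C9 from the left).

C1 sp2, C2 sp, C3 sp2, C4 sp3, C5 sp, C6 sp, C7 sp3, C8 sp3, C9 sp2

C1 — 3 σ bonds, plus one π bond. Steric number 3, so sp2.
C2: 2 σ bonds, plus two π bonds — 2 electron domains, sp.
C3 carries 3 σ bonds, plus one π bond, giving a steric number of 3, so it is sp2.
C4 is sp3: 4 σ bonds, 4 electron-density regions.
C5 has 2 σ bonds, plus two π bonds: steric number 2 → sp.
C6 is sp: 2 σ bonds, plus two π bonds, 2 electron-density regions.
C7: 4 σ bonds — 4 electron domains, sp3.
C8 — 4 σ bonds. Steric number 4, so sp3.
C9: 3 σ bonds, plus one π bond; 3 regions of electron density → sp2.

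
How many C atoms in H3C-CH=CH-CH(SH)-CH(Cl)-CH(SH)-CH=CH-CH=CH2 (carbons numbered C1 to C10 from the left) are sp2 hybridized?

6

C1: sp3
C2: sp2 ✓
C3: sp2 ✓
C4: sp3
C5: sp3
C6: sp3
C7: sp2 ✓
C8: sp2 ✓
C9: sp2 ✓
C10: sp2 ✓
C2, C3, C7, C8, C9, C10 → 6 sp2 carbons.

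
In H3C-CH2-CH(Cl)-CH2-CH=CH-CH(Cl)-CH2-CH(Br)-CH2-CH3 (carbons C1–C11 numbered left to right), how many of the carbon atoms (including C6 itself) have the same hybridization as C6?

2

C6 is sp2 (one π bond).
C1: sp3
C2: sp3
C3: sp3
C4: sp3
C5: sp2 ✓
C6: sp2 ✓
C7: sp3
C8: sp3
C9: sp3
C10: sp3
C11: sp3
2 carbons are sp2.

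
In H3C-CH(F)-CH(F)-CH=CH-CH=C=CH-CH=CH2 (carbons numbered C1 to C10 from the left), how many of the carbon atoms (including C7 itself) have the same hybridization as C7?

1

C7 is sp (two π bonds).
C1: sp3
C2: sp3
C3: sp3
C4: sp2
C5: sp2
C6: sp2
C7: sp ✓
C8: sp2
C9: sp2
C10: sp2
1 carbon is sp.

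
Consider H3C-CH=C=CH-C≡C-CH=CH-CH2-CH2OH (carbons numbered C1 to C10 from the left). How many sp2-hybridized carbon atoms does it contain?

4

C1: sp3
C2: sp2 ✓
C3: sp
C4: sp2 ✓
C5: sp
C6: sp
C7: sp2 ✓
C8: sp2 ✓
C9: sp3
C10: sp3
C2, C4, C7, C8 → 4 sp2 carbons.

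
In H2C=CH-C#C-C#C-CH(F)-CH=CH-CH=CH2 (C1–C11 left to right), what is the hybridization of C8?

C8 is sp2: 3 σ bonds, plus one π bond, 3 electron-density regions.

sp^2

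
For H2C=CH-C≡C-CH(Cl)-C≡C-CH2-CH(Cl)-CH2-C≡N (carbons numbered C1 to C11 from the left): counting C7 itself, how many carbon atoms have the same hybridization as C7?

5

C7 is sp (two π bonds).
C1: sp2
C2: sp2
C3: sp ✓
C4: sp ✓
C5: sp3
C6: sp ✓
C7: sp ✓
C8: sp3
C9: sp3
C10: sp3
C11: sp ✓
5 carbons are sp.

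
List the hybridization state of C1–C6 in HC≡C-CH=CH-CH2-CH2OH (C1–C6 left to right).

C1 sp, C2 sp, C3 sp2, C4 sp2, C5 sp3, C6 sp3

C1 is sp: 2 σ bonds, plus two π bonds, 2 electron-density regions.
C2: 2 σ bonds, plus two π bonds; 2 regions of electron density → sp.
C3 — 3 σ bonds, plus one π bond. Steric number 3, so sp2.
C4 is sp2: 3 σ bonds, plus one π bond, 3 electron-density regions.
C5 — 4 σ bonds. Steric number 4, so sp3.
C6: 4 σ bonds; 4 regions of electron density → sp3.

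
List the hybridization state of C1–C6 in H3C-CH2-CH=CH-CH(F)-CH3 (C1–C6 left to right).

C1 sp3, C2 sp3, C3 sp2, C4 sp2, C5 sp3, C6 sp3

C1 is sp3: 4 σ bonds, 4 electron-density regions.
C2: 4 σ bonds — 4 electron domains, sp3.
C3: 3 σ bonds, plus one π bond; 3 regions of electron density → sp2.
C4: 3 σ bonds, plus one π bond; 3 regions of electron density → sp2.
C5 — 4 σ bonds. Steric number 4, so sp3.
C6 has 4 σ bonds: steric number 4 → sp3.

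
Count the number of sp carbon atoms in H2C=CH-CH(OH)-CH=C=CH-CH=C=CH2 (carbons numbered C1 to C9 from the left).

C1: sp2
C2: sp2
C3: sp3
C4: sp2
C5: sp ✓
C6: sp2
C7: sp2
C8: sp ✓
C9: sp2
C5, C8 → 2 sp carbons.

2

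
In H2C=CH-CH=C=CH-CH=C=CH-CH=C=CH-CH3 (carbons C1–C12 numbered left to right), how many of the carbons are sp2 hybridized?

C1: sp2 ✓
C2: sp2 ✓
C3: sp2 ✓
C4: sp
C5: sp2 ✓
C6: sp2 ✓
C7: sp
C8: sp2 ✓
C9: sp2 ✓
C10: sp
C11: sp2 ✓
C12: sp3
C1, C2, C3, C5, C6, C8, C9, C11 → 8 sp2 carbons.

8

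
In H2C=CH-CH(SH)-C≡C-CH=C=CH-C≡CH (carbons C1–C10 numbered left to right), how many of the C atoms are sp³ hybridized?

1

C1: sp2
C2: sp2
C3: sp3 ✓
C4: sp
C5: sp
C6: sp2
C7: sp
C8: sp2
C9: sp
C10: sp
C3 → 1 sp3 carbon.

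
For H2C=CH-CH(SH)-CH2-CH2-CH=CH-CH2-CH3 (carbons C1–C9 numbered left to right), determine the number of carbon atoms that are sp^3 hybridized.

5

C1: sp2
C2: sp2
C3: sp3 ✓
C4: sp3 ✓
C5: sp3 ✓
C6: sp2
C7: sp2
C8: sp3 ✓
C9: sp3 ✓
C3, C4, C5, C8, C9 → 5 sp3 carbons.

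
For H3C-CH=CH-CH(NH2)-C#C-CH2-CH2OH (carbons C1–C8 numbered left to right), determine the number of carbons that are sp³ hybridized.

C1: sp3 ✓
C2: sp2
C3: sp2
C4: sp3 ✓
C5: sp
C6: sp
C7: sp3 ✓
C8: sp3 ✓
C1, C4, C7, C8 → 4 sp3 carbons.

4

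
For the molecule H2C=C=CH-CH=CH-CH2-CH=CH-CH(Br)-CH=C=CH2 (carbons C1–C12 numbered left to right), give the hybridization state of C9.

sp^3

C9 is sp3: 4 σ bonds, 4 electron-density regions.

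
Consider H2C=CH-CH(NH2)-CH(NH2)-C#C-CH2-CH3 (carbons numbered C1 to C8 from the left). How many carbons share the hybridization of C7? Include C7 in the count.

4

C7 is sp3 (only σ bonds).
C1: sp2
C2: sp2
C3: sp3 ✓
C4: sp3 ✓
C5: sp
C6: sp
C7: sp3 ✓
C8: sp3 ✓
4 carbons are sp3.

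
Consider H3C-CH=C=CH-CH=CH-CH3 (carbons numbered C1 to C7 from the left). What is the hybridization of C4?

C4 is sp2: 3 σ bonds, plus one π bond, 3 electron-density regions.

sp^2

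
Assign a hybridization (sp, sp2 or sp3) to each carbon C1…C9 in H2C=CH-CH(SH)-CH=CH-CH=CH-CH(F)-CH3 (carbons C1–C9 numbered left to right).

C1 sp2, C2 sp2, C3 sp3, C4 sp2, C5 sp2, C6 sp2, C7 sp2, C8 sp3, C9 sp3

C1 (3 σ bonds, plus one π bond) has steric number 3: sp2.
C2: 3 σ bonds, plus one π bond; 3 regions of electron density → sp2.
C3: 4 σ bonds — 4 electron domains, sp3.
C4 (3 σ bonds, plus one π bond) has steric number 3: sp2.
C5 has 3 σ bonds, plus one π bond: steric number 3 → sp2.
C6: 3 σ bonds, plus one π bond — 3 electron domains, sp2.
C7 is sp2: 3 σ bonds, plus one π bond, 3 electron-density regions.
C8 — 4 σ bonds. Steric number 4, so sp3.
C9 has 4 σ bonds: steric number 4 → sp3.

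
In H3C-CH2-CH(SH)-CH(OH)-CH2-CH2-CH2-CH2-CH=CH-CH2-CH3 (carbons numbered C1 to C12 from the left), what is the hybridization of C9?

sp2

C9 has 3 σ bonds, plus one π bond: steric number 3 → sp2.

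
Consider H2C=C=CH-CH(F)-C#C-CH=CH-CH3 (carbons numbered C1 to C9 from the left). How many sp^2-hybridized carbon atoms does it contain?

4

C1: sp2 ✓
C2: sp
C3: sp2 ✓
C4: sp3
C5: sp
C6: sp
C7: sp2 ✓
C8: sp2 ✓
C9: sp3
C1, C3, C7, C8 → 4 sp2 carbons.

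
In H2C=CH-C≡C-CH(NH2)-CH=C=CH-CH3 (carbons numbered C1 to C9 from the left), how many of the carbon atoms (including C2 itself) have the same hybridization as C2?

C2 is sp2 (one π bond).
C1: sp2 ✓
C2: sp2 ✓
C3: sp
C4: sp
C5: sp3
C6: sp2 ✓
C7: sp
C8: sp2 ✓
C9: sp3
4 carbons are sp2.

4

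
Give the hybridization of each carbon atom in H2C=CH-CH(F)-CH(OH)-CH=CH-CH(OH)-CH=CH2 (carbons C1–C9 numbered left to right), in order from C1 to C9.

C1 sp2, C2 sp2, C3 sp3, C4 sp3, C5 sp2, C6 sp2, C7 sp3, C8 sp2, C9 sp2

C1 carries 3 σ bonds, plus one π bond, giving a steric number of 3, so it is sp2.
C2 (3 σ bonds, plus one π bond) has steric number 3: sp2.
C3 has 4 σ bonds: steric number 4 → sp3.
C4 is sp3: 4 σ bonds, 4 electron-density regions.
C5 carries 3 σ bonds, plus one π bond, giving a steric number of 3, so it is sp2.
C6 is sp2: 3 σ bonds, plus one π bond, 3 electron-density regions.
C7 (4 σ bonds) has steric number 4: sp3.
C8 carries 3 σ bonds, plus one π bond, giving a steric number of 3, so it is sp2.
C9 — 3 σ bonds, plus one π bond. Steric number 3, so sp2.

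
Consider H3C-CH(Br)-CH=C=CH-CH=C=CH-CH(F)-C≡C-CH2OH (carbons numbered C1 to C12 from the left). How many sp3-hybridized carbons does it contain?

C1: sp3 ✓
C2: sp3 ✓
C3: sp2
C4: sp
C5: sp2
C6: sp2
C7: sp
C8: sp2
C9: sp3 ✓
C10: sp
C11: sp
C12: sp3 ✓
C1, C2, C9, C12 → 4 sp3 carbons.

4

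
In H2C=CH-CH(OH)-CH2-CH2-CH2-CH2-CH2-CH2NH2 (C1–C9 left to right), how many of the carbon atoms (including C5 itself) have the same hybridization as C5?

C5 is sp3 (only σ bonds).
C1: sp2
C2: sp2
C3: sp3 ✓
C4: sp3 ✓
C5: sp3 ✓
C6: sp3 ✓
C7: sp3 ✓
C8: sp3 ✓
C9: sp3 ✓
7 carbons are sp3.

7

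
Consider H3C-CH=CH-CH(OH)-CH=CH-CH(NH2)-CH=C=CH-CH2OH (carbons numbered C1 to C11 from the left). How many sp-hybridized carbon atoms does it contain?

1

C1: sp3
C2: sp2
C3: sp2
C4: sp3
C5: sp2
C6: sp2
C7: sp3
C8: sp2
C9: sp ✓
C10: sp2
C11: sp3
C9 → 1 sp carbon.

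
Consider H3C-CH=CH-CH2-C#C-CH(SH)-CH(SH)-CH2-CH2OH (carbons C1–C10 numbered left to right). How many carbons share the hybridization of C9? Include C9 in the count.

6

C9 is sp3 (only σ bonds).
C1: sp3 ✓
C2: sp2
C3: sp2
C4: sp3 ✓
C5: sp
C6: sp
C7: sp3 ✓
C8: sp3 ✓
C9: sp3 ✓
C10: sp3 ✓
6 carbons are sp3.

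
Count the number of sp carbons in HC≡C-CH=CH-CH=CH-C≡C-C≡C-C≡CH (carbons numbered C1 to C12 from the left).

C1: sp ✓
C2: sp ✓
C3: sp2
C4: sp2
C5: sp2
C6: sp2
C7: sp ✓
C8: sp ✓
C9: sp ✓
C10: sp ✓
C11: sp ✓
C12: sp ✓
C1, C2, C7, C8, C9, C10, C11, C12 → 8 sp carbons.

8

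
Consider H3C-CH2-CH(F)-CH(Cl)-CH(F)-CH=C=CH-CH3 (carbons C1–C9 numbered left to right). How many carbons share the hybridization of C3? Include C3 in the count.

C3 is sp3 (only σ bonds).
C1: sp3 ✓
C2: sp3 ✓
C3: sp3 ✓
C4: sp3 ✓
C5: sp3 ✓
C6: sp2
C7: sp
C8: sp2
C9: sp3 ✓
6 carbons are sp3.

6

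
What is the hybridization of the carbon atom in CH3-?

Three σ bonds + one lone pair = steric number 4 → sp3, pyramidal.

sp³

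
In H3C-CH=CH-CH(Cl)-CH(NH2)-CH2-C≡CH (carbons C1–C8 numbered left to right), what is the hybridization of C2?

C2 — 3 σ bonds, plus one π bond. Steric number 3, so sp2.

sp²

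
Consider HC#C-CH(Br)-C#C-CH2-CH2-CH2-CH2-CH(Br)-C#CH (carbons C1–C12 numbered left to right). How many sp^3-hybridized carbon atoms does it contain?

C1: sp
C2: sp
C3: sp3 ✓
C4: sp
C5: sp
C6: sp3 ✓
C7: sp3 ✓
C8: sp3 ✓
C9: sp3 ✓
C10: sp3 ✓
C11: sp
C12: sp
C3, C6, C7, C8, C9, C10 → 6 sp3 carbons.

6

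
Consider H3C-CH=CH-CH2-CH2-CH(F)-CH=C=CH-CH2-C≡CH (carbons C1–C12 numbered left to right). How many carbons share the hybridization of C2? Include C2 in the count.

4

C2 is sp2 (one π bond).
C1: sp3
C2: sp2 ✓
C3: sp2 ✓
C4: sp3
C5: sp3
C6: sp3
C7: sp2 ✓
C8: sp
C9: sp2 ✓
C10: sp3
C11: sp
C12: sp
4 carbons are sp2.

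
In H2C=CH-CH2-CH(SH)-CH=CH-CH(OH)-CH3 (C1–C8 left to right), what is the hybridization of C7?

C7 — 4 σ bonds. Steric number 4, so sp3.

sp3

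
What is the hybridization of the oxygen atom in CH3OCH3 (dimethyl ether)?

Two σ bonds + two lone pairs = steric number 4 → sp3.

sp^3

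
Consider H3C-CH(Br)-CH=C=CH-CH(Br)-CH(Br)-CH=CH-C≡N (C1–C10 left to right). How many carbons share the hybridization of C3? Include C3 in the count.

4

C3 is sp2 (one π bond).
C1: sp3
C2: sp3
C3: sp2 ✓
C4: sp
C5: sp2 ✓
C6: sp3
C7: sp3
C8: sp2 ✓
C9: sp2 ✓
C10: sp
4 carbons are sp2.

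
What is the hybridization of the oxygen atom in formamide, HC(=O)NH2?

sp²

The oxygen atom — 1 σ bond and 2 lone pairs, plus one π bond. Steric number 3, so sp2.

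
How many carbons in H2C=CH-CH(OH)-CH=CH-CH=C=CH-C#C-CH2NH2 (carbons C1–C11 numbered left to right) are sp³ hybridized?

C1: sp2
C2: sp2
C3: sp3 ✓
C4: sp2
C5: sp2
C6: sp2
C7: sp
C8: sp2
C9: sp
C10: sp
C11: sp3 ✓
C3, C11 → 2 sp3 carbons.

2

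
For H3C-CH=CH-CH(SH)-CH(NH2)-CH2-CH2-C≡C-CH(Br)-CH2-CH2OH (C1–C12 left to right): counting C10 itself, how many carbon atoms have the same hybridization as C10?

8

C10 is sp3 (only σ bonds).
C1: sp3 ✓
C2: sp2
C3: sp2
C4: sp3 ✓
C5: sp3 ✓
C6: sp3 ✓
C7: sp3 ✓
C8: sp
C9: sp
C10: sp3 ✓
C11: sp3 ✓
C12: sp3 ✓
8 carbons are sp3.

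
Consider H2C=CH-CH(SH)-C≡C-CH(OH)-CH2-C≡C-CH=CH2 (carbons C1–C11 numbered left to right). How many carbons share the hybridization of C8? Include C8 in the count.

C8 is sp (two π bonds).
C1: sp2
C2: sp2
C3: sp3
C4: sp ✓
C5: sp ✓
C6: sp3
C7: sp3
C8: sp ✓
C9: sp ✓
C10: sp2
C11: sp2
4 carbons are sp.

4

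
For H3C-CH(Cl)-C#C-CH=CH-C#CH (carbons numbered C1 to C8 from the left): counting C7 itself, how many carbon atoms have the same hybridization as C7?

4

C7 is sp (two π bonds).
C1: sp3
C2: sp3
C3: sp ✓
C4: sp ✓
C5: sp2
C6: sp2
C7: sp ✓
C8: sp ✓
4 carbons are sp.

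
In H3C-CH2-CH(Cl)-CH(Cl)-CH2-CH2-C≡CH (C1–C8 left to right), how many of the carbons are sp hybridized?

C1: sp3
C2: sp3
C3: sp3
C4: sp3
C5: sp3
C6: sp3
C7: sp ✓
C8: sp ✓
C7, C8 → 2 sp carbons.

2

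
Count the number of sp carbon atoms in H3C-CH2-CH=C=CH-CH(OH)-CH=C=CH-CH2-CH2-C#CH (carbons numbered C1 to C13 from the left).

C1: sp3
C2: sp3
C3: sp2
C4: sp ✓
C5: sp2
C6: sp3
C7: sp2
C8: sp ✓
C9: sp2
C10: sp3
C11: sp3
C12: sp ✓
C13: sp ✓
C4, C8, C12, C13 → 4 sp carbons.

4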